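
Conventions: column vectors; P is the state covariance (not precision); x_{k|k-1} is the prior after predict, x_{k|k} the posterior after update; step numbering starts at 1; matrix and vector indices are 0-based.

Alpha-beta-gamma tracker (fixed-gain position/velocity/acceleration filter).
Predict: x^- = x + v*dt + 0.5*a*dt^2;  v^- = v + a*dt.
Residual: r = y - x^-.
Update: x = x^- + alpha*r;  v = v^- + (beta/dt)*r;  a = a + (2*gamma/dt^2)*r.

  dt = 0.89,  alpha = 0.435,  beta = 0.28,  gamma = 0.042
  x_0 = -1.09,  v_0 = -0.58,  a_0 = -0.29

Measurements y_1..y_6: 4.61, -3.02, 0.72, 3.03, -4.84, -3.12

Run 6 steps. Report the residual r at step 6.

resid = -1.0453

step 1: x_pred=-1.7211  r=6.3311  x^+=1.0330  v^+=1.1537  a^+=0.3814
step 2: x_pred=2.2108  r=-5.2308  x^+=-0.0646  v^+=-0.1525  a^+=-0.1733
step 3: x_pred=-0.2690  r=0.9890  x^+=0.1612  v^+=0.0044  a^+=-0.0684
step 4: x_pred=0.1380  r=2.8920  x^+=1.3960  v^+=0.8533  a^+=0.2382
step 5: x_pred=2.2498  r=-7.0898  x^+=-0.8343  v^+=-1.1652  a^+=-0.5136
step 6: x_pred=-2.0747  r=-1.0453  x^+=-2.5294  v^+=-1.9511  a^+=-0.6245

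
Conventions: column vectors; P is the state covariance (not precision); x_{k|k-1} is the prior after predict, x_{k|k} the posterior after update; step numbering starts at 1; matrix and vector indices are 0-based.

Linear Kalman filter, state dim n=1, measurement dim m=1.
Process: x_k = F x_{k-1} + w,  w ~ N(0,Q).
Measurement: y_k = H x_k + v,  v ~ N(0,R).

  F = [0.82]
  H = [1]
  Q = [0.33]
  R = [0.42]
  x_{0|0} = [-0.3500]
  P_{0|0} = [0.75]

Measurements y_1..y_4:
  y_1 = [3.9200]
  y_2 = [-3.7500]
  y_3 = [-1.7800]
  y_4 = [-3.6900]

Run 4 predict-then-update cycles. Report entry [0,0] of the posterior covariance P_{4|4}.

P_post[0,0] = 0.2243

step 1: x^-=[-0.2870]  P^-=[0.8343]  S=[1.2543]  K=[0.6652]  nu=[4.2070]  x^+=[2.5113]  P^+=[0.2794]
step 2: x^-=[2.0593]  P^-=[0.5178]  S=[0.9378]  K=[0.5522]  nu=[-5.8093]  x^+=[-1.1484]  P^+=[0.2319]
step 3: x^-=[-0.9417]  P^-=[0.4859]  S=[0.9059]  K=[0.5364]  nu=[-0.8383]  x^+=[-1.3914]  P^+=[0.2253]
step 4: x^-=[-1.1409]  P^-=[0.4815]  S=[0.9015]  K=[0.5341]  nu=[-2.5491]  x^+=[-2.5024]  P^+=[0.2243]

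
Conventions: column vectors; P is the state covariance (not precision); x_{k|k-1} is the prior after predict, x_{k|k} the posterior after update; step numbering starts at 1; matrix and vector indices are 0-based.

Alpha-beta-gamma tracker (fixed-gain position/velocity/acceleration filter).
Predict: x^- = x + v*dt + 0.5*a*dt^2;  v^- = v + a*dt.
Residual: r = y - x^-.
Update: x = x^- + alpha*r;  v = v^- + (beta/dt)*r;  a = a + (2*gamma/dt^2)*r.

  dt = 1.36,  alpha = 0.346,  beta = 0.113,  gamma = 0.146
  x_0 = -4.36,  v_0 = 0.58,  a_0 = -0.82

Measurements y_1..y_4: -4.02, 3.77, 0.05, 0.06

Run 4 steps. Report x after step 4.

x_post = -0.0746

step 1: x_pred=-4.3295  r=0.3095  x^+=-4.2224  v^+=-0.5095  a^+=-0.7711
step 2: x_pred=-5.6285  r=9.3985  x^+=-2.3766  v^+=-0.7773  a^+=0.7126
step 3: x_pred=-2.7747  r=2.8247  x^+=-1.7974  v^+=0.4265  a^+=1.1586
step 4: x_pred=-0.1458  r=0.2058  x^+=-0.0746  v^+=2.0193  a^+=1.1911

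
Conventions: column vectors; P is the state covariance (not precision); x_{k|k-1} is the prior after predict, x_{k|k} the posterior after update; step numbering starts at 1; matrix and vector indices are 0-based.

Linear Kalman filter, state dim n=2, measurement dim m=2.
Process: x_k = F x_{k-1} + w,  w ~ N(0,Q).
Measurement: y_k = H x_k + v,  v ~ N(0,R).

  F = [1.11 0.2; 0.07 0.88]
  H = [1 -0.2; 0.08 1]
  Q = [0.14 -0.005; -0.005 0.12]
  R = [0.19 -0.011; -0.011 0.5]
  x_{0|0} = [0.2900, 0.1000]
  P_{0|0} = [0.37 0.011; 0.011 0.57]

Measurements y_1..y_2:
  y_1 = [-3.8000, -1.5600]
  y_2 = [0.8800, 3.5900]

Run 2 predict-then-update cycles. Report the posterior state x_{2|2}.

step 1: x^-=[0.3419, 0.1083]  P^-=[0.6236 0.1350; 0.1350 0.5646]  S=[0.7822 0.0588; 0.0588 1.0902]  K=[0.7530 0.1290; -0.0115 0.5284]  nu=[-4.1202, -1.6957]  x^+=[-2.9794, -0.7403]  P^+=[0.1505 0.0442; 0.0442 0.2608]
step 2: x^-=[-3.4552, -0.8600]  P^-=[0.3555 0.0963; 0.0963 0.3281]  S=[0.5200 0.0466; 0.0466 0.8458]  K=[0.6364 0.1125; 0.0236 0.3958]  nu=[4.1632, 4.7264]  x^+=[-0.2743, 1.1088]  P^+=[0.1275 0.0390; 0.0390 0.1945]

x_post = [-0.2743, 1.1088]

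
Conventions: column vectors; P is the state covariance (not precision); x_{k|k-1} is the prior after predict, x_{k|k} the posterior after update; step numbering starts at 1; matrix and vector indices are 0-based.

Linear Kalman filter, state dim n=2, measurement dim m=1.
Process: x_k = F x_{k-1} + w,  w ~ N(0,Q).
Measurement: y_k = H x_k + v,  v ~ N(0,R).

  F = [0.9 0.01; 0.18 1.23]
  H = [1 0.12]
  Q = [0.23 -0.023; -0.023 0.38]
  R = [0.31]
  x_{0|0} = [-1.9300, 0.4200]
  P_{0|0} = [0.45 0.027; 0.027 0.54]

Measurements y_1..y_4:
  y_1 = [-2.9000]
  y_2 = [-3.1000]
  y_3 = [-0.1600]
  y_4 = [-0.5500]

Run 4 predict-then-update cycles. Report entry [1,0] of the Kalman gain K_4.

K[1,0] = 0.5306

step 1: x^-=[-1.7328, 0.1692]  P^-=[0.5950 0.0865; 0.0865 1.2235]  S=[0.9434]  K=[0.6417; 0.2473]  nu=[-1.1875]  x^+=[-2.4949, -0.1245]  P^+=[0.2065 -0.0632; -0.0632 1.1658]
step 2: x^-=[-2.2466, -0.6022]  P^-=[0.3963 -0.0453; -0.0453 2.1224]  S=[0.7259]  K=[0.5384; 0.2884]  nu=[-0.7811]  x^+=[-2.6671, -0.8274]  P^+=[0.1859 -0.1580; -0.1580 2.0621]
step 3: x^-=[-2.4087, -1.4978]  P^-=[0.3779 -0.1428; -0.1428 3.4357]  S=[0.7031]  K=[0.5131; 0.3833]  nu=[2.4284]  x^+=[-1.1627, -0.5670]  P^+=[0.1928 -0.2811; -0.2811 3.3324]
step 4: x^-=[-1.0521, -0.9066]  P^-=[0.3814 -0.2624; -0.2624 5.3034]  S=[0.7048]  K=[0.4965; 0.5306]  nu=[0.6109]  x^+=[-0.7488, -0.5825]  P^+=[0.2077 -0.4481; -0.4481 5.1049]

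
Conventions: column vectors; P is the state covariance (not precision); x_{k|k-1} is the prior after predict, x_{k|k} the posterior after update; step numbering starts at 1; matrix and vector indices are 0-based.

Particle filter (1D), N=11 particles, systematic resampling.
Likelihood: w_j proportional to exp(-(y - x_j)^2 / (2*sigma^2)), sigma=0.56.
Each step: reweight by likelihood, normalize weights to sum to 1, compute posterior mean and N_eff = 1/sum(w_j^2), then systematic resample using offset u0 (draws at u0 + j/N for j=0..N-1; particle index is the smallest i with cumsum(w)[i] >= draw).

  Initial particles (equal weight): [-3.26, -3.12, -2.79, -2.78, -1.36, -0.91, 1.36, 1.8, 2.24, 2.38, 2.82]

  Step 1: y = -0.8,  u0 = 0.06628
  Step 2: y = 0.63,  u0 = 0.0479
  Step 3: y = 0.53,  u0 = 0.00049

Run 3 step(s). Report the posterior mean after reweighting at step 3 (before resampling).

step 1: w=[0.0000, 0.0001, 0.0011, 0.0012, 0.3810, 0.6161, 0.0004, 0.0000, 0.0000, 0.0000, 0.0000]  mean=-1.0853  Neff=1.9056  idx=[4, 4, 4, 4, 5, 5, 5, 5, 5, 5, 5]
step 2: w=[0.0109, 0.0109, 0.0109, 0.0109, 0.1367, 0.1367, 0.1367, 0.1367, 0.1367, 0.1367, 0.1367]  mean=-0.9295  Neff=7.6225  idx=[4, 4, 5, 6, 6, 7, 8, 8, 9, 10, 10]
step 3: w=[0.0909, 0.0909, 0.0909, 0.0909, 0.0909, 0.0909, 0.0909, 0.0909, 0.0909, 0.0909, 0.0909]  mean=-0.9100  Neff=11.0000  idx=[0, 1, 2, 3, 4, 5, 6, 7, 8, 9, 10]

post_mean = -0.9100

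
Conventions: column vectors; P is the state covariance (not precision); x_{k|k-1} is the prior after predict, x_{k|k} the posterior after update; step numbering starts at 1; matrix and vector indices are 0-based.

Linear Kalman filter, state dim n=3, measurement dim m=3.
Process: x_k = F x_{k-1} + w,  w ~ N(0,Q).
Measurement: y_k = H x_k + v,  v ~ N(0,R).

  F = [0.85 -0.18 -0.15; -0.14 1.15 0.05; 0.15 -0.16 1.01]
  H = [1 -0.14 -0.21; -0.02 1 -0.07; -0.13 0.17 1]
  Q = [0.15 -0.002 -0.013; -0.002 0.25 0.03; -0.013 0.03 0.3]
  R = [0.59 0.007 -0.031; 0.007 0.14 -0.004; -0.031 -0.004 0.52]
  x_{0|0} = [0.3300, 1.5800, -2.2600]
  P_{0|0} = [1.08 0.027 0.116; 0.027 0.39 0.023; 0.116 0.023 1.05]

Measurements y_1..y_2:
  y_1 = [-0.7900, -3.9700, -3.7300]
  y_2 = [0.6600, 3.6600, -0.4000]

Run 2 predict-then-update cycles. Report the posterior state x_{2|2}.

step 1: x^-=[0.3351, 1.6578, -2.4859]  P^-=[0.9300 -0.1889 0.0658; -0.1889 0.7819 0.0048; 0.0658 0.0048 1.4318]  S=[1.6240 -0.2947 -0.4400; -0.2947 0.9363 0.0604; -0.4400 0.0604 1.9830]  K=[0.5967 -0.0445 0.0898; -0.0197 0.8292 0.0522; 0.0265 -0.1419 0.7283]  nu=[-1.4150, -5.7951, -1.4824]  x^+=[-0.3846, -3.1968, -2.7809]  P^+=[0.3659 0.0101 0.0742; 0.0101 0.1164 0.0060; 0.0742 0.0060 0.3871]
step 2: x^-=[0.6657, -3.7615, -2.3549]  P^-=[0.4052 -0.0588 0.0378; -0.0588 0.4084 0.0194; 0.0378 0.0194 0.7262]  S=[1.0369 -0.1129 -0.2215; -0.1129 0.5519 0.0422; -0.2215 0.0422 1.2642]  K=[0.3967 -0.0488 0.0515; -0.0261 0.7308 0.0473; -0.0013 -0.1027 0.5763]  nu=[-1.0268, 7.2700, 2.6809]  x^+=[0.0419, 1.7047, -1.5552]  P^+=[0.2422 0.0038 0.0455; 0.0038 0.1024 0.0056; 0.0455 0.0056 0.3051]

x_post = [0.0419, 1.7047, -1.5552]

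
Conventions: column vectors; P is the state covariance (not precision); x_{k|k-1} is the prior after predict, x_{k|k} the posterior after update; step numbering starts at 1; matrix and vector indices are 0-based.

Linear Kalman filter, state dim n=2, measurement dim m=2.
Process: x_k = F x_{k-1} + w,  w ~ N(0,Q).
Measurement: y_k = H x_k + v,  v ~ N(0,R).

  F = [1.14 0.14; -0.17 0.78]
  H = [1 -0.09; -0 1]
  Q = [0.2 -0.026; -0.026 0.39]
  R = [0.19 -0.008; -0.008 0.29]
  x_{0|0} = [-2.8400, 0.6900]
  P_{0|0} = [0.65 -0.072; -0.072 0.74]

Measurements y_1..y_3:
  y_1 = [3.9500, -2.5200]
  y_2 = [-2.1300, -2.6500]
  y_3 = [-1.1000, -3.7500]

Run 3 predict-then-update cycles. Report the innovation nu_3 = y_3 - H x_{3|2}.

step 1: x^-=[-3.1410, 1.0210]  P^-=[1.0363 -0.1335; -0.1335 0.8781]  S=[1.2574 -0.2205; -0.2205 1.1681]  K=[0.8415 0.0446; -0.0384 0.7445]  nu=[7.1829, -3.5410]  x^+=[2.7455, -1.8913]  P^+=[0.1601 0.0062; 0.0062 0.2162]
step 2: x^-=[2.8651, -1.9420]  P^-=[0.4143 -0.0281; -0.0281 0.5245]  S=[0.6136 -0.0833; -0.0833 0.8145]  K=[0.6841 0.0355; -0.0358 0.6403]  nu=[-5.1699, -0.7080]  x^+=[-0.6968, -2.2104]  P^+=[0.1301 0.0048; 0.0048 0.1860]
step 3: x^-=[-1.1038, -1.6057]  P^-=[0.3743 -0.0267; -0.0267 0.5056]  S=[0.5732 -0.0802; -0.0802 0.7956]  K=[0.6618 0.0331; -0.0376 0.6317]  nu=[-0.1407, -2.1443]  x^+=[-1.2680, -2.9550]  P^+=[0.1259 0.0043; 0.0043 0.1835]

innov = [-0.1407, -2.1443]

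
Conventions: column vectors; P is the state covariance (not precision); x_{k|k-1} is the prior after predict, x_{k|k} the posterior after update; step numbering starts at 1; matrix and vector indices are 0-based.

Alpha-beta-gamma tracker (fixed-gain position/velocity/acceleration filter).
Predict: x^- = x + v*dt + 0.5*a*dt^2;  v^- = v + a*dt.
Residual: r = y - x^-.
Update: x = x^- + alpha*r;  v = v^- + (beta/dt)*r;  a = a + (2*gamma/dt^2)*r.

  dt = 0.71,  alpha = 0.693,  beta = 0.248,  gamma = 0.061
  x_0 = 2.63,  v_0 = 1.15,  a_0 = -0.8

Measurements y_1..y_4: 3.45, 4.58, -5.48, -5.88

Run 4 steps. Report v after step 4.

v_post = -5.6009

step 1: x_pred=3.2449  r=0.2051  x^+=3.3870  v^+=0.6537  a^+=-0.7504
step 2: x_pred=3.6620  r=0.9180  x^+=4.2982  v^+=0.4416  a^+=-0.5282
step 3: x_pred=4.4786  r=-9.9586  x^+=-2.4227  v^+=-3.4119  a^+=-2.9383
step 4: x_pred=-5.5858  r=-0.2942  x^+=-5.7897  v^+=-5.6009  a^+=-3.0095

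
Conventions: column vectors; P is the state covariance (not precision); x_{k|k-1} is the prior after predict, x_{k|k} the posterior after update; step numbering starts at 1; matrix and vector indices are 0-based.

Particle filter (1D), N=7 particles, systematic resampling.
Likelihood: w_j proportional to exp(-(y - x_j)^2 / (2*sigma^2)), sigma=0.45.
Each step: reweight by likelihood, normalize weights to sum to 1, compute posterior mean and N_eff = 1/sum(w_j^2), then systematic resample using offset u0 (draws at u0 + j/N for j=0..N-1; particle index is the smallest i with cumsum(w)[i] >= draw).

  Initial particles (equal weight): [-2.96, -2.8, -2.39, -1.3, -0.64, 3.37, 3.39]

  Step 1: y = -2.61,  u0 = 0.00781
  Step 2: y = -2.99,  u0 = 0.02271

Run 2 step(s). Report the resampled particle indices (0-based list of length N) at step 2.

resampled_idx = [0, 0, 1, 2, 3, 4, 5]

step 1: w=[0.2892, 0.3579, 0.3472, 0.0057, 0.0000, 0.0000, 0.0000]  mean=-2.6954  Neff=3.0091  idx=[0, 0, 1, 1, 1, 2, 2]
step 2: w=[0.1794, 0.1794, 0.1645, 0.1645, 0.1645, 0.0739, 0.0739]  mean=-2.7968  Neff=6.3925  idx=[0, 0, 1, 2, 3, 4, 5]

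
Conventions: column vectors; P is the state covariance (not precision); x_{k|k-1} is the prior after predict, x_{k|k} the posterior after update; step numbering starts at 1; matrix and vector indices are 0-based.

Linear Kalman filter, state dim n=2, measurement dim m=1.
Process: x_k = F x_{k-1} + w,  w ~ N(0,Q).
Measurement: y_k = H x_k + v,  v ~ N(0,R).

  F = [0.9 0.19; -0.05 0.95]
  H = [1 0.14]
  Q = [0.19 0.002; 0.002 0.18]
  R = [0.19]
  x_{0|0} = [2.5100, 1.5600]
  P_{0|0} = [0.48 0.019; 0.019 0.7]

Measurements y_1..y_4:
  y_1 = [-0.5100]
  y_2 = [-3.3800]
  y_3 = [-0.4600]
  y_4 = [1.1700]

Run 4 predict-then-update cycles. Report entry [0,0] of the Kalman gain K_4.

step 1: x^-=[2.5554, 1.3565]  P^-=[0.6106 0.1228; 0.1228 0.8111]  S=[0.8509]  K=[0.7378; 0.2778]  nu=[-3.2553]  x^+=[0.1536, 0.4521]  P^+=[0.1474 -0.0516; -0.0516 0.7455]
step 2: x^-=[0.2242, 0.4219]  P^-=[0.3187 0.0863; 0.0863 0.8581]  S=[0.5497]  K=[0.6017; 0.3756]  nu=[-3.6632]  x^+=[-1.9802, -0.9540]  P^+=[0.1196 -0.0379; -0.0379 0.7805]
step 3: x^-=[-1.9634, -0.8073]  P^-=[0.3021 0.1054; 0.1054 0.8883]  S=[0.5391]  K=[0.5878; 0.4263]  nu=[1.6164]  x^+=[-1.0132, -0.1182]  P^+=[0.1158 -0.0296; -0.0296 0.7904]
step 4: x^-=[-0.9343, -0.0616]  P^-=[0.3022 0.1144; 0.1144 0.8964]  S=[0.5418]  K=[0.5873; 0.4427]  nu=[2.1130]  x^+=[0.3067, 0.8738]  P^+=[0.1153 -0.0265; -0.0265 0.7902]

K[0,0] = 0.5873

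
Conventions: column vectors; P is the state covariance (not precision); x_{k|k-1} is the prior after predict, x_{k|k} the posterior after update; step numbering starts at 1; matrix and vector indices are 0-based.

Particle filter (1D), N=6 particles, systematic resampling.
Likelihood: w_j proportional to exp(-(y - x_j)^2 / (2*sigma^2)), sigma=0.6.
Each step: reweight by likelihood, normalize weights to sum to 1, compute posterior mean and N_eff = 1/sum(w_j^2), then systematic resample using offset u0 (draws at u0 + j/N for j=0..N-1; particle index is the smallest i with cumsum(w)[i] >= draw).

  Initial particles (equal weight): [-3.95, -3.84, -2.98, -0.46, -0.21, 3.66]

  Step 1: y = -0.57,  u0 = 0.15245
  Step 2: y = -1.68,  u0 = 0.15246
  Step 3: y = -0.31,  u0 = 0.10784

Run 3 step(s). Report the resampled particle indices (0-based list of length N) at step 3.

step 1: w=[0.0000, 0.0000, 0.0002, 0.5406, 0.4592, 0.0000]  mean=-0.3456  Neff=1.9875  idx=[3, 3, 3, 4, 4, 4]
step 2: w=[0.2393, 0.2393, 0.2393, 0.0940, 0.0940, 0.0940]  mean=-0.3895  Neff=5.0424  idx=[0, 1, 2, 2, 4, 5]
step 3: w=[0.1657, 0.1657, 0.1657, 0.1657, 0.1686, 0.1686]  mean=-0.3757  Neff=5.9996  idx=[0, 1, 2, 3, 4, 5]

resampled_idx = [0, 1, 2, 3, 4, 5]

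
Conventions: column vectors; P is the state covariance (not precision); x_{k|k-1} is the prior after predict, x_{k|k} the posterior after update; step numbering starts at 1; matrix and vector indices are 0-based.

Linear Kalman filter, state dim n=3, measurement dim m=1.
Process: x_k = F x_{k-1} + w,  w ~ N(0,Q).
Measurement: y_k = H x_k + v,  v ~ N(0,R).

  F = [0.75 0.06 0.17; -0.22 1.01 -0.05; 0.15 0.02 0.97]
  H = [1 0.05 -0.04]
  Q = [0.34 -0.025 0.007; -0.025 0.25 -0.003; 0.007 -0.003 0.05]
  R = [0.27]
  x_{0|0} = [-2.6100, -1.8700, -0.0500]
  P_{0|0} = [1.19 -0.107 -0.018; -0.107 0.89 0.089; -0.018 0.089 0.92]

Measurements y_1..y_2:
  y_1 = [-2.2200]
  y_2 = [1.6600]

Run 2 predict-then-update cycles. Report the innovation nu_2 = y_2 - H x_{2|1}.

innov = [3.4455]

step 1: x^-=[-2.0782, -1.3120, -0.4774]  P^-=[1.0268 -0.2385 0.2830; -0.2385 1.2560 0.0064; 0.2830 0.0064 0.9403]  S=[1.2549]  K=[0.7997; -0.1402; 0.1958]  nu=[-0.0953]  x^+=[-2.1544, -1.2986, -0.4961]  P^+=[0.2243 -0.0978 0.0865; -0.0978 1.2313 0.0409; 0.0865 0.0409 0.8922]
step 2: x^-=[-1.7781, -0.8129, -0.8303]  P^-=[0.5105 -0.0673 0.2462; -0.0673 1.5603 -0.0223; 0.2462 -0.0223 0.9212]  S=[0.7595]  K=[0.6547; 0.0152; 0.2741]  nu=[3.4455]  x^+=[0.4777, -0.7604, 0.1141]  P^+=[0.1849 -0.0749 0.1098; -0.0749 1.5602 -0.0255; 0.1098 -0.0255 0.8641]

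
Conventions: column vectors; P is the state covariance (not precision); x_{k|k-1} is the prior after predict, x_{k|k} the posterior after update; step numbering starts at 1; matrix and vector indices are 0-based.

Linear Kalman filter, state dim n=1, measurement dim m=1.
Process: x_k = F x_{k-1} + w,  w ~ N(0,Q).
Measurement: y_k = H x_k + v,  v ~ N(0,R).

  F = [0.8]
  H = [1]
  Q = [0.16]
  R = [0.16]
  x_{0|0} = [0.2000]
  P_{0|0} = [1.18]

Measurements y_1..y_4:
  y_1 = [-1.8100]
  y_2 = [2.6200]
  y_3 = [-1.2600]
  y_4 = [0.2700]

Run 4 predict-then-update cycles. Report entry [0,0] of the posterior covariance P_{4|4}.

step 1: x^-=[0.1600]  P^-=[0.9152]  S=[1.0752]  K=[0.8512]  nu=[-1.9700]  x^+=[-1.5168]  P^+=[0.1362]
step 2: x^-=[-1.2135]  P^-=[0.2472]  S=[0.4072]  K=[0.6070]  nu=[3.8335]  x^+=[1.1136]  P^+=[0.0971]
step 3: x^-=[0.8909]  P^-=[0.2222]  S=[0.3822]  K=[0.5813]  nu=[-2.1509]  x^+=[-0.3595]  P^+=[0.0930]
step 4: x^-=[-0.2876]  P^-=[0.2195]  S=[0.3795]  K=[0.5784]  nu=[0.5576]  x^+=[0.0349]  P^+=[0.0925]

P_post[0,0] = 0.0925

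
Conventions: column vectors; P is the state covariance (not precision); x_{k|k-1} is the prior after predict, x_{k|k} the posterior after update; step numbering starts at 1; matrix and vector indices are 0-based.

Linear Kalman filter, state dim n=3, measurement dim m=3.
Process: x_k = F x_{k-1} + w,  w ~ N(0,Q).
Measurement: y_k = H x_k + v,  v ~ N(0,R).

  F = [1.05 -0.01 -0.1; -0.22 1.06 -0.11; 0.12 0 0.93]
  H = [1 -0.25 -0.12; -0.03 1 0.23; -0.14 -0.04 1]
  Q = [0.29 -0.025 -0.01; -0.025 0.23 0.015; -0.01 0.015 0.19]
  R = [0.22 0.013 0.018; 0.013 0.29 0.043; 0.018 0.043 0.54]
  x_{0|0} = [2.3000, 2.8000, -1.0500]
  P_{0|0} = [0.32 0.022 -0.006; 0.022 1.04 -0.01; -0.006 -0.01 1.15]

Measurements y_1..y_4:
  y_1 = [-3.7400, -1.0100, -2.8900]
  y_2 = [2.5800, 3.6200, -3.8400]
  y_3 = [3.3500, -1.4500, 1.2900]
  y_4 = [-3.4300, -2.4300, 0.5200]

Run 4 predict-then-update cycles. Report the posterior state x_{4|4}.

x_post = [-1.4675, -1.0681, 0.0627]

step 1: x^-=[2.4920, 2.5775, -0.7005]  P^-=[0.6552 -0.0711 -0.0824; -0.0711 1.4197 -0.1168; -0.0824 -0.1168 1.1879]  S=[1.0293 -0.4646 -0.2568; -0.4646 1.7248 0.1614; -0.2568 0.1614 1.7746]  K=[0.7215 0.1311 -0.0040; -0.0820 0.8033 -0.1772; -0.0099 0.0263 0.6747]  nu=[-5.6717, -3.3516, -1.7375]  x^+=[-2.0328, 0.6580, -1.9046]  P^+=[0.1762 0.0427 0.0428; 0.0427 0.2364 -0.0472; 0.0428 -0.0472 0.3694]
step 2: x^-=[-1.9505, 1.3542, -2.0152]  P^-=[0.4780 -0.0156 0.0195; -0.0156 0.5018 -0.0778; 0.0195 -0.0778 0.5216]  S=[0.7353 -0.1385 -0.0674; -0.1385 0.7847 0.0687; -0.0674 0.0687 1.0723]  K=[0.6677 0.0861 -0.0071; -0.0754 0.6156 -0.1335; 0.0150 0.0129 0.4869]  nu=[4.6273, 2.6708, -2.0437]  x^+=[1.3836, 2.9223, -2.9061]  P^+=[0.1596 0.0300 0.0354; 0.0300 0.1809 -0.0355; 0.0354 -0.0355 0.2673]
step 3: x^-=[1.7141, 3.1130, -2.5367]  P^-=[0.4605 -0.0270 0.0197; -0.0270 0.4402 -0.0555; 0.0197 -0.0555 0.4314]  S=[0.7197 -0.1355 -0.0600; -0.1355 0.7293 0.0741; -0.0600 0.0741 0.9797]  K=[0.6591 0.0737 -0.0098; -0.0812 0.5844 -0.1199; 0.0147 0.0172 0.4393]  nu=[2.1097, -3.9281, 4.1912]  x^+=[2.7741, 0.1438, -0.7321]  P^+=[0.1564 0.0267 0.0327; 0.0267 0.1711 -0.0305; 0.0327 -0.0305 0.2416]
step 4: x^-=[2.9846, -0.3774, -0.3480]  P^-=[0.4573 -0.0304 0.0190; -0.0304 0.4290 -0.0477; 0.0190 -0.0477 0.4085]  S=[0.7178 -0.1369 -0.0596; -0.1369 0.7206 0.0775; -0.0596 0.0775 0.9563]  K=[0.6572 0.0709 -0.0106; -0.0831 0.5779 -0.1154; 0.0140 0.0203 0.4256]  nu=[-6.5507, -1.8831, 1.2707]  x^+=[-1.4675, -1.0681, 0.0627]  P^+=[0.1556 0.0260 0.0320; 0.0260 0.1689 -0.0285; 0.0320 -0.0285 0.2343]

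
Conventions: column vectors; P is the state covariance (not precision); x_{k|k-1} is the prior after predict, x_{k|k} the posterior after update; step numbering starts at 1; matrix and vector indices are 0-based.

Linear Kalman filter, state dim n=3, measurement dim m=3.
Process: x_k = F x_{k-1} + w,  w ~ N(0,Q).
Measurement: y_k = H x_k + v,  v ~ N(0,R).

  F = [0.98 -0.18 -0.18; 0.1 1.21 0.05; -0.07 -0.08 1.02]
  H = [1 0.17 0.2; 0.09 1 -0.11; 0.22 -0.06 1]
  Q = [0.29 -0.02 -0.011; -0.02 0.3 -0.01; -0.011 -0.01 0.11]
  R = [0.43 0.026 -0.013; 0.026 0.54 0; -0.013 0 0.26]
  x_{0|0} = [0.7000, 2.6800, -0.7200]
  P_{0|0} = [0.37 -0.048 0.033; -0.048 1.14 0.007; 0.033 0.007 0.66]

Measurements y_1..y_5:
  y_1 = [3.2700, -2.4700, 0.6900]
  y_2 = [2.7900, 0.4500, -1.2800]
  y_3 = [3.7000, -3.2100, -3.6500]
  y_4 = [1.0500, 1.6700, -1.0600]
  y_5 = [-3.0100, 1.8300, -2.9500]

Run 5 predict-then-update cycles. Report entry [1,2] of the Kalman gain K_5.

step 1: x^-=[0.3332, 3.2768, -0.9978]  P^-=[0.7094 -0.2946 -0.1058; -0.2946 1.9640 -0.0730; -0.1058 -0.0730 0.7994]  S=[1.0807 0.1035 0.1676; 0.1035 2.4845 -0.3354; 0.1676 -0.3354 1.0708]  K=[0.6134 -0.1234 -0.0712; -0.0552 0.7876 0.0166; -0.0817 0.0365 0.7531]  nu=[2.5793, -5.8865, 1.8111]  x^+=[2.5125, -1.4716, -0.0593]  P^+=[0.2958 -0.0879 -0.0968; -0.0879 0.4373 0.0506; -0.0968 0.0506 0.2212]
step 2: x^-=[2.7378, -1.5324, -0.1186]  P^-=[0.6639 -0.2054 -0.1664; -0.2054 0.9277 0.0178; -0.1664 0.0178 0.3490]  S=[0.9994 0.0457 0.0271; 0.0457 1.4397 -0.1181; 0.0271 -0.1181 0.5745]  K=[0.6030 -0.1130 -0.0656; -0.0728 0.6315 -0.0114; -0.1097 0.0240 0.5520]  nu=[0.3364, 1.7230, -1.8557]  x^+=[2.8677, -0.4476, -1.1384]  P^+=[0.2898 -0.0817 -0.0936; -0.0817 0.3506 0.0370; -0.0936 0.0370 0.1677]
step 3: x^-=[3.0959, -0.3117, -1.3261]  P^-=[0.6493 -0.1762 -0.1522; -0.1762 0.8003 0.0065; -0.1522 0.0065 0.2946]  S=[0.9939 0.0503 0.0267; 0.0503 1.3190 -0.1089; 0.0267 -0.1089 0.5258]  K=[0.5991 -0.1035 -0.0496; -0.0685 0.5947 -0.0261; -0.1071 0.0157 0.5045]  nu=[0.9223, -3.3228, -3.0237]  x^+=[4.1423, -2.2717, -3.0025]  P^+=[0.2861 -0.0758 -0.0882; -0.0758 0.3295 0.0305; -0.0882 0.0305 0.1538]
step 4: x^-=[5.0088, -2.4847, -3.1708]  P^-=[0.6402 -0.1633 -0.1435; -0.1633 0.7702 -0.0002; -0.1435 -0.0002 0.2803]  S=[0.9908 0.0558 0.0299; 0.0558 1.2922 -0.1090; 0.0299 -0.1090 0.5152]  K=[0.5960 -0.0988 -0.0416; -0.0646 0.5847 -0.0323; -0.1038 0.0119 0.4913]  nu=[-2.9022, 3.3551, 0.8598]  x^+=[2.9117, -0.3631, -2.4071]  P^+=[0.2837 -0.0728 -0.0854; -0.0728 0.3237 0.0279; -0.0854 0.0279 0.1495]
step 5: x^-=[3.3521, -0.2686, -2.6300]  P^-=[0.6354 -0.1580 -0.1396; -0.1580 0.7620 -0.0031; -0.1396 -0.0031 0.2759]  S=[0.9887 0.0585 0.0315; 0.0585 1.2855 -0.1096; 0.0315 -0.1096 0.5125]  K=[0.5942 -0.0968 -0.0384; -0.0627 0.5819 -0.0346; -0.1021 0.0105 0.4872]  nu=[-5.7905, 1.5076, -1.0736]  x^+=[-0.1934, 1.0091, -2.5463]  P^+=[0.2825 -0.0715 -0.0841; -0.0715 0.3220 0.0269; -0.0841 0.0269 0.1481]

K[1,2] = -0.0346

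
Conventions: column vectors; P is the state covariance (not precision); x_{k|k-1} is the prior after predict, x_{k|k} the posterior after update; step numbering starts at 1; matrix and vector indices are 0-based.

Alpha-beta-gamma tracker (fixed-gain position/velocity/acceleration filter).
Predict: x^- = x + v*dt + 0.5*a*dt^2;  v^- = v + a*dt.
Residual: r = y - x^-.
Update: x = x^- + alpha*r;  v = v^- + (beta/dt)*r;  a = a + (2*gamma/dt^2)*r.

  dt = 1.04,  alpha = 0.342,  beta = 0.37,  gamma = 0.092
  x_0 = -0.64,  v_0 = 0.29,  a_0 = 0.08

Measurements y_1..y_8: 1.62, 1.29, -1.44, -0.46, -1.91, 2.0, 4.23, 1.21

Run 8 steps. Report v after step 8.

step 1: x_pred=-0.2951  r=1.9151  x^+=0.3598  v^+=1.0545  a^+=0.4058
step 2: x_pred=1.6760  r=-0.3860  x^+=1.5440  v^+=1.3392  a^+=0.3401
step 3: x_pred=3.1208  r=-4.5608  x^+=1.5610  v^+=0.0704  a^+=-0.4357
step 4: x_pred=1.3985  r=-1.8585  x^+=0.7629  v^+=-1.0440  a^+=-0.7519
step 5: x_pred=-0.7295  r=-1.1805  x^+=-1.1332  v^+=-2.2460  a^+=-0.9527
step 6: x_pred=-3.9843  r=5.9843  x^+=-1.9376  v^+=-1.1078  a^+=0.0653
step 7: x_pred=-3.0545  r=7.2845  x^+=-0.5632  v^+=1.5517  a^+=1.3045
step 8: x_pred=1.7560  r=-0.5460  x^+=1.5693  v^+=2.7141  a^+=1.2116

v_post = 2.7141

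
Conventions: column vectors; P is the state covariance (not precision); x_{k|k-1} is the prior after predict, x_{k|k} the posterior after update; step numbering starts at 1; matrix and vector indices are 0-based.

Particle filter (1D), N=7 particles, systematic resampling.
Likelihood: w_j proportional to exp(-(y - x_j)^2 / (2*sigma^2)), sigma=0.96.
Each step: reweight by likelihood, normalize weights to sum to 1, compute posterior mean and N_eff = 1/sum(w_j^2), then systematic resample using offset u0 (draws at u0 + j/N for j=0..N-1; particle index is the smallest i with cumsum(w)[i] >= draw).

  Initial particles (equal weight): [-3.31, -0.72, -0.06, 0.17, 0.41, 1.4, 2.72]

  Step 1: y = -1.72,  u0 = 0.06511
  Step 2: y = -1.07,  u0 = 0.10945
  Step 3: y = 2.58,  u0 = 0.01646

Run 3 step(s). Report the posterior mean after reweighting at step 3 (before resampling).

post_mean = -0.0489

step 1: w=[0.1961, 0.4493, 0.1733, 0.1113, 0.0659, 0.0039, 0.0000]  mean=-0.9316  Neff=3.4823  idx=[0, 1, 1, 1, 1, 2, 3]
step 2: w=[0.0136, 0.1942, 0.1942, 0.1942, 0.1942, 0.1193, 0.0901]  mean=-0.5964  Neff=5.7657  idx=[1, 2, 2, 3, 4, 5, 6]
step 3: w=[0.0343, 0.0343, 0.0343, 0.0343, 0.0343, 0.2879, 0.5406]  mean=-0.0489  Neff=2.6249  idx=[0, 4, 5, 5, 6, 6, 6]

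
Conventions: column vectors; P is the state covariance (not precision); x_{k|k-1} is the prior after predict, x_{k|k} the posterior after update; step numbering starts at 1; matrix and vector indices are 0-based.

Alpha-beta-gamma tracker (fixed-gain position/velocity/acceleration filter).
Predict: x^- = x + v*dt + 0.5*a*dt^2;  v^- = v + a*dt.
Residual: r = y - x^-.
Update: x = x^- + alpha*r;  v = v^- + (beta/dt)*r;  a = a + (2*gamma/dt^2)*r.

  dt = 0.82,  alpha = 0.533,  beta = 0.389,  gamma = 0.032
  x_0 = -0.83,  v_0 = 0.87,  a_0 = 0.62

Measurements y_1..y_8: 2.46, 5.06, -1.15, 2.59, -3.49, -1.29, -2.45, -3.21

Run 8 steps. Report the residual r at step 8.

resid = 1.8955

step 1: x_pred=0.0918  r=2.3682  x^+=1.3541  v^+=2.5018  a^+=0.8454
step 2: x_pred=3.6898  r=1.3702  x^+=4.4201  v^+=3.8451  a^+=0.9758
step 3: x_pred=7.9011  r=-9.0511  x^+=3.0769  v^+=0.3515  a^+=0.1143
step 4: x_pred=3.4035  r=-0.8135  x^+=2.9699  v^+=0.0593  a^+=0.0369
step 5: x_pred=3.0309  r=-6.5209  x^+=-0.4447  v^+=-3.0039  a^+=-0.5838
step 6: x_pred=-3.1042  r=1.8142  x^+=-2.1372  v^+=-2.6220  a^+=-0.4111
step 7: x_pred=-4.4255  r=1.9755  x^+=-3.3726  v^+=-2.0219  a^+=-0.2231
step 8: x_pred=-5.1055  r=1.8955  x^+=-4.0952  v^+=-1.3056  a^+=-0.0427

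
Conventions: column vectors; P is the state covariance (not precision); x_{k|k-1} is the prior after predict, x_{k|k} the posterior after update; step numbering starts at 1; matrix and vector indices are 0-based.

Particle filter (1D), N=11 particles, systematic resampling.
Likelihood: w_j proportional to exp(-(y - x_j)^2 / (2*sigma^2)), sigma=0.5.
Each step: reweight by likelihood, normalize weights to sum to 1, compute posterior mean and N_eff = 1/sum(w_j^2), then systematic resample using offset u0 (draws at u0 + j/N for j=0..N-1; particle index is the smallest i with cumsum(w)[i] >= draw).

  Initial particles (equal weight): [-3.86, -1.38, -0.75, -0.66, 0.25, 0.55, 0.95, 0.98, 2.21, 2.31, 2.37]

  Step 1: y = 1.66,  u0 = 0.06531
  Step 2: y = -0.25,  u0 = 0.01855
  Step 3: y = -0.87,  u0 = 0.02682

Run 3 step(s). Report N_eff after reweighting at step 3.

N_eff = 10.8729

step 1: w=[0.0000, 0.0000, 0.0000, 0.0000, 0.0085, 0.0386, 0.1654, 0.1798, 0.2476, 0.1947, 0.1654]  mean=1.7456  Neff=5.3244  idx=[6, 6, 7, 7, 8, 8, 8, 9, 9, 10, 10]
step 2: w=[0.2682, 0.2682, 0.2318, 0.2318, 0.0000, 0.0000, 0.0000, 0.0000, 0.0000, 0.0000, 0.0000]  mean=0.9640  Neff=3.9798  idx=[0, 0, 0, 1, 1, 1, 2, 2, 2, 3, 3]
step 3: w=[0.0999, 0.0999, 0.0999, 0.0999, 0.0999, 0.0999, 0.0801, 0.0801, 0.0801, 0.0801, 0.0801]  mean=0.9620  Neff=10.8729  idx=[0, 1, 2, 2, 3, 4, 5, 6, 7, 9, 10]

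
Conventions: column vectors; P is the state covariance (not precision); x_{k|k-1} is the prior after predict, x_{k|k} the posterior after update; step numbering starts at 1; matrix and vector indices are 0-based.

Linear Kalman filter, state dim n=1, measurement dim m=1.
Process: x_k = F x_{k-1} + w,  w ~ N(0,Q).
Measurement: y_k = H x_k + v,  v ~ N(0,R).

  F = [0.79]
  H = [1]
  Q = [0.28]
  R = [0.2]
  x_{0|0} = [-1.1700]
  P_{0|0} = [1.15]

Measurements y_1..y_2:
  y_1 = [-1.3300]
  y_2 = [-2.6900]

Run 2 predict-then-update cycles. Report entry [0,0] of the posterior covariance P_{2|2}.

P_post[0,0] = 0.1315

step 1: x^-=[-0.9243]  P^-=[0.9977]  S=[1.1977]  K=[0.8330]  nu=[-0.4057]  x^+=[-1.2623]  P^+=[0.1666]
step 2: x^-=[-0.9972]  P^-=[0.3840]  S=[0.5840]  K=[0.6575]  nu=[-1.6928]  x^+=[-2.1102]  P^+=[0.1315]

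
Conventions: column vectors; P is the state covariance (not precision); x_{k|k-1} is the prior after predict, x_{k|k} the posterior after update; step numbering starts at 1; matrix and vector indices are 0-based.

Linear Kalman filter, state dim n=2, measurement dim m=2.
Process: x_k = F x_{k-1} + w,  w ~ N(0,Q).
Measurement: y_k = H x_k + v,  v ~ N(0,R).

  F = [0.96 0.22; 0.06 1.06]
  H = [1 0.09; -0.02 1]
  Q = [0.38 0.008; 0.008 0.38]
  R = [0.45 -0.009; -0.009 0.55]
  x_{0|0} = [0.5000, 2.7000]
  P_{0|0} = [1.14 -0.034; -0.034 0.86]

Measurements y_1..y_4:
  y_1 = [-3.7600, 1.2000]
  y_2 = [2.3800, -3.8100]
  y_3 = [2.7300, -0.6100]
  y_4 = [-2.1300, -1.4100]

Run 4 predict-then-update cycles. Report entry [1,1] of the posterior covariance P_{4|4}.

step 1: x^-=[1.0740, 2.8920]  P^-=[1.4579 0.2392; 0.2392 1.3461]  S=[1.9618 0.3217; 0.3217 1.8871]  K=[0.7570 -0.0178; 0.0690 0.6990]  nu=[-5.0943, -1.6705]  x^+=[-2.7527, 1.3726]  P^+=[0.3417 -0.0098; -0.0098 0.3836]
step 2: x^-=[-2.3406, 1.2898]  P^-=[0.7094 0.1071; 0.1071 0.8110]  S=[1.1852 0.1567; 0.1567 1.3570]  K=[0.6069 -0.0016; 0.0743 0.5875]  nu=[4.6045, -5.1466]  x^+=[0.4620, -1.3919]  P^+=[0.2732 -0.0009; -0.0009 0.3224]
step 3: x^-=[0.1373, -1.4477]  P^-=[0.6470 0.0980; 0.0980 0.7432]  S=[1.1207 0.1428; 0.1428 1.2895]  K=[0.5851 0.0012; 0.0750 0.5665]  nu=[2.7230, 0.8404]  x^+=[1.7314, -0.7674]  P^+=[0.2632 0.0007; 0.0007 0.3109]
step 4: x^-=[1.4933, -0.7096]  P^-=[0.6379 0.0963; 0.0963 0.7304]  S=[1.1112 0.1401; 0.1401 1.2768]  K=[0.5817 0.0016; 0.0749 0.5623]  nu=[-3.5594, -0.6705]  x^+=[-0.5782, -1.3534]  P^+=[0.2617 0.0009; 0.0009 0.3086]

P_post[1,1] = 0.3086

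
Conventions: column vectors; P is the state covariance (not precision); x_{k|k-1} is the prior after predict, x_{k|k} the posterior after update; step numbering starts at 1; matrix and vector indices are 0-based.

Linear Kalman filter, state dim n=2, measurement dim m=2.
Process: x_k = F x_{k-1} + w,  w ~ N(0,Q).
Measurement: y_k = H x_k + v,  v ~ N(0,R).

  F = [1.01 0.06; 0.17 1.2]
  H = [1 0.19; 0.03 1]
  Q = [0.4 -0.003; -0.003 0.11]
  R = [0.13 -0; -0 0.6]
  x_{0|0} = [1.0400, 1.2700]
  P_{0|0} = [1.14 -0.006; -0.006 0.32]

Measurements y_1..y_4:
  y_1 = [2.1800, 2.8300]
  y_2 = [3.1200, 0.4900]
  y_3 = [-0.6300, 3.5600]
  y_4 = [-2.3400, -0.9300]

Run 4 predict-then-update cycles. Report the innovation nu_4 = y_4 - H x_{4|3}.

innov = [-2.7680, -4.2739]

step 1: x^-=[1.1266, 1.7008]  P^-=[1.5633 0.2084; 0.2084 0.6013]  S=[1.7943 0.3708; 0.3708 1.2152]  K=[0.9072 -0.0667; 0.0817 0.4750]  nu=[0.7302, 1.0954]  x^+=[1.7160, 2.2808]  P^+=[0.1262 -0.0438; -0.0438 0.2863]
step 2: x^-=[1.8700, 3.0287]  P^-=[0.5245 -0.0142; -0.0142 0.5081]  S=[0.6674 0.0980; 0.0980 1.1077]  K=[0.7919 -0.0687; 0.0568 0.4533]  nu=[0.6745, -2.5948]  x^+=[2.5824, 1.8908]  P^+=[0.1114 -0.0445; -0.0445 0.2733]
step 3: x^-=[2.7216, 2.7080]  P^-=[0.5092 -0.0186; -0.0186 0.4886]  S=[0.6498 0.0894; 0.0894 1.0879]  K=[0.7876 -0.0678; 0.0531 0.4442]  nu=[-3.8661, 0.7704]  x^+=[-0.3754, 2.8449]  P^+=[0.1107 -0.0440; -0.0440 0.2679]
step 4: x^-=[-0.2085, 3.3501]  P^-=[0.5086 -0.0185; -0.0185 0.4810]  S=[0.6489 0.0881; 0.0881 1.0803]  K=[0.7874 -0.0672; 0.0526 0.4404]  nu=[-2.7680, -4.2739]  x^+=[-2.1011, 1.3223]  P^+=[0.1107 -0.0436; -0.0436 0.2656]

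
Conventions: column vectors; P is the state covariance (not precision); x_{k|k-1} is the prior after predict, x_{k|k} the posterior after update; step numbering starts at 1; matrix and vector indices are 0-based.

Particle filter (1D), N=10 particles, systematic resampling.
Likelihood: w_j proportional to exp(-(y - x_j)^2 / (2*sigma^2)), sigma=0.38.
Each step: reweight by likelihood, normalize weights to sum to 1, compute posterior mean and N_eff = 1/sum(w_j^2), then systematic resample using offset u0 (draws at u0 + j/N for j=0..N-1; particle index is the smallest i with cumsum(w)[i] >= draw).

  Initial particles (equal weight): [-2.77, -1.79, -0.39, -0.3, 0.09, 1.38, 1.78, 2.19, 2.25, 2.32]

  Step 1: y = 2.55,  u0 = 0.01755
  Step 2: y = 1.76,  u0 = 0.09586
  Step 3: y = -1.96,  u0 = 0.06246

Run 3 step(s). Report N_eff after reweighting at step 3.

step 1: w=[0.0000, 0.0000, 0.0000, 0.0000, 0.0000, 0.0037, 0.0548, 0.2728, 0.3129, 0.3558]  mean=2.2295  Neff=3.3124  idx=[6, 7, 7, 7, 8, 8, 8, 9, 9, 9]
step 2: w=[0.2038, 0.1076, 0.1076, 0.1076, 0.0889, 0.0889, 0.0889, 0.0689, 0.0689, 0.0689]  mean=2.1493  Neff=8.7547  idx=[0, 0, 1, 2, 3, 4, 5, 7, 8, 9]
step 3: w=[0.5000, 0.5000, 0.0000, 0.0000, 0.0000, 0.0000, 0.0000, 0.0000, 0.0000, 0.0000]  mean=1.7800  Neff=2.0001  idx=[0, 0, 0, 0, 0, 1, 1, 1, 1, 1]

N_eff = 2.0001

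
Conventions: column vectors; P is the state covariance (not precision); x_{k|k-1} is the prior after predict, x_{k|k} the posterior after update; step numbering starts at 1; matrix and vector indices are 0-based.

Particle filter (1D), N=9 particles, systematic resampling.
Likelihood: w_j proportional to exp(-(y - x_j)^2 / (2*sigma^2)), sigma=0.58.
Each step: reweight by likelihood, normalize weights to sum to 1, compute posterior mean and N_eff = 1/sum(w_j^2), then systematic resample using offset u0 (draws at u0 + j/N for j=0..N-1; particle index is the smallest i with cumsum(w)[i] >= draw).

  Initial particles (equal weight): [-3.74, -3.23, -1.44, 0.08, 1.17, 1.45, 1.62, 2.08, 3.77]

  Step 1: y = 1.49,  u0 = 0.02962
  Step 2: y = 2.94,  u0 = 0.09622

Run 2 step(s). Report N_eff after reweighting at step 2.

step 1: w=[0.0000, 0.0000, 0.0000, 0.0150, 0.2468, 0.2867, 0.2802, 0.1713, 0.0001]  mean=1.5162  Neff=3.9818  idx=[4, 4, 4, 5, 5, 6, 6, 6, 7]
step 2: w=[0.0144, 0.0144, 0.0144, 0.0559, 0.0559, 0.1136, 0.1136, 0.1136, 0.5043]  mean=1.8136  Neff=3.3342  idx=[3, 5, 6, 7, 8, 8, 8, 8, 8]

N_eff = 3.3342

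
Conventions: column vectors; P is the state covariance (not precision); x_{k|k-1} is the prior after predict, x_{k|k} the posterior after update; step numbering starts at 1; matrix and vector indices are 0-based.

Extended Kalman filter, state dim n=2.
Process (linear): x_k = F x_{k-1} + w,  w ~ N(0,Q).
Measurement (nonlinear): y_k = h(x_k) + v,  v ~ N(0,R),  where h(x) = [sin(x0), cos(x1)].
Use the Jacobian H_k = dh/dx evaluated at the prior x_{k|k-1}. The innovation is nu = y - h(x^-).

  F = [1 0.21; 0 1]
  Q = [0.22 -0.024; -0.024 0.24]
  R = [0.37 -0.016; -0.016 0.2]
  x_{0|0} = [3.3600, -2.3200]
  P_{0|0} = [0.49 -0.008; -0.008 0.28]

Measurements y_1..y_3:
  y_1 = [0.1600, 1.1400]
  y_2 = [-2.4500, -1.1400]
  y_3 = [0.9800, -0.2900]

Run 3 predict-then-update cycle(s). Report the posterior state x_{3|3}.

step 1: x^-=[2.8728, -2.3200]  P^-=[0.7190 0.0268; 0.0268 0.5200]  H_jac=[-0.9641 0.0000; 0.0000 0.7322]  S=[1.0383 -0.0349; -0.0349 0.4788]  K=[-0.6679 -0.0077; 0.0019 0.7954]  nu=[-0.1056, 1.8211]  x^+=[2.9292, -0.8718]  P^+=[0.2562 0.0125; 0.0125 0.2172]
step 2: x^-=[2.7462, -0.8718]  P^-=[0.4910 0.0341; 0.0341 0.4572]  H_jac=[-0.9228 0.0000; 0.0000 0.7655]  S=[0.7882 -0.0401; -0.0401 0.4679]  K=[-0.5746 0.0066; -0.0019 0.7478]  nu=[-2.8352, -1.7835]  x^+=[4.3635, -2.2001]  P^+=[0.2305 0.0137; 0.0137 0.1954]
step 3: x^-=[3.9015, -2.2001]  P^-=[0.4649 0.0308; 0.0308 0.4354]  H_jac=[-0.7249 0.0000; 0.0000 0.8084]  S=[0.6143 -0.0340; -0.0340 0.4846]  K=[-0.5479 0.0128; 0.0040 0.7267]  nu=[1.6689, 0.2986]  x^+=[2.9910, -1.9765]  P^+=[0.2799 0.0140; 0.0140 0.1797]

x_post = [2.9910, -1.9765]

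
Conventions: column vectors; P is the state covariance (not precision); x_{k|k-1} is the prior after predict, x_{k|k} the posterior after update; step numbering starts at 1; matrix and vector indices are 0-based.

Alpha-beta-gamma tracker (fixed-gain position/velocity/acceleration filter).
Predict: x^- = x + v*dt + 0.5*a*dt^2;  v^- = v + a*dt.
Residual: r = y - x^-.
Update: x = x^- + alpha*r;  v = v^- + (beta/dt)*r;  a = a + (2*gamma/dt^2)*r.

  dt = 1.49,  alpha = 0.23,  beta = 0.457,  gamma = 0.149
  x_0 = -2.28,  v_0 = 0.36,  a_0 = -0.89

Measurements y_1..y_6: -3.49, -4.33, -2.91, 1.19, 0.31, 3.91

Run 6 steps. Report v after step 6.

step 1: x_pred=-2.7315  r=-0.7585  x^+=-2.9060  v^+=-1.1987  a^+=-0.9918
step 2: x_pred=-5.7930  r=1.4630  x^+=-5.4565  v^+=-2.2278  a^+=-0.7954
step 3: x_pred=-9.6589  r=6.7489  x^+=-8.1067  v^+=-1.3430  a^+=0.1105
step 4: x_pred=-9.9851  r=11.1751  x^+=-7.4148  v^+=2.2491  a^+=1.6105
step 5: x_pred=-2.2759  r=2.5859  x^+=-1.6811  v^+=5.4419  a^+=1.9576
step 6: x_pred=8.6003  r=-4.6903  x^+=7.5215  v^+=6.9201  a^+=1.3280

v_post = 6.9201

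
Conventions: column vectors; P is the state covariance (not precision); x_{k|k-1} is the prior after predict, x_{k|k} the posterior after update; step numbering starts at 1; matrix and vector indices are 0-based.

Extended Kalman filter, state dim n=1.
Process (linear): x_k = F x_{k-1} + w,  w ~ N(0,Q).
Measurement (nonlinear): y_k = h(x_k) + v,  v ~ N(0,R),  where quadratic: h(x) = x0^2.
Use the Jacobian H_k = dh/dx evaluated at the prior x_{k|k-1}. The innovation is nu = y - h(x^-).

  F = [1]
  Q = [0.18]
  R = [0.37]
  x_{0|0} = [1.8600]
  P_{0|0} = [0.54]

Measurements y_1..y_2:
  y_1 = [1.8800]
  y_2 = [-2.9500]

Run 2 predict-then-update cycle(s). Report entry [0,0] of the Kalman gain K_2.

K[0,0] = 0.2840

step 1: x^-=[1.8600]  P^-=[0.7200]  H_jac=[3.7200]  S=[10.3336]  K=[0.2592]  nu=[-1.5796]  x^+=[1.4506]  P^+=[0.0258]
step 2: x^-=[1.4506]  P^-=[0.2058]  H_jac=[2.9012]  S=[2.1020]  K=[0.2840]  nu=[-5.0542]  x^+=[0.0151]  P^+=[0.0362]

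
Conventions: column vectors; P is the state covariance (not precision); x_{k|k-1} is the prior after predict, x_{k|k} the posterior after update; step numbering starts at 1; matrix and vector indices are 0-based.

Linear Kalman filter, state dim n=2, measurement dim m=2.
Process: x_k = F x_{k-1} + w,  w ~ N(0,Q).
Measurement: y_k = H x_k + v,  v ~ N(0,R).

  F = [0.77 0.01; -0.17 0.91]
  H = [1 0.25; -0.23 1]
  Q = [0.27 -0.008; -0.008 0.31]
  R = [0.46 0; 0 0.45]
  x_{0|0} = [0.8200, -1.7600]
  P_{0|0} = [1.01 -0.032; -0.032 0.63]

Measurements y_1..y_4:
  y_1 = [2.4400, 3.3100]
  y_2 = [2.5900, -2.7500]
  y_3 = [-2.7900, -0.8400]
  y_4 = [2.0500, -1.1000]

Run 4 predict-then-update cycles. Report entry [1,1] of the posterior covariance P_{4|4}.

step 1: x^-=[0.6138, -1.7410]  P^-=[0.8684 -0.1568; -0.1568 0.8708]  S=[1.3044 -0.1299; -0.1299 1.4389]  K=[0.6166 -0.1922; 0.1104 0.6402]  nu=[2.2614, 5.1922]  x^+=[1.0103, 1.8328]  P^+=[0.2886 -0.0201; -0.0201 0.2835]
step 2: x^-=[0.7963, 1.4961]  P^-=[0.4409 -0.0572; -0.0572 0.5593]  S=[0.9072 -0.0155; -0.0155 1.0590]  K=[0.4677 -0.1430; 0.1003 0.5421]  nu=[1.4197, -4.0629]  x^+=[2.0411, -0.5639]  P^+=[0.2187 -0.0140; -0.0140 0.2407]
step 3: x^-=[1.5660, -0.8601]  P^-=[0.3995 -0.0442; -0.0442 0.5200]  S=[0.8698 -0.0036; -0.0036 1.0115]  K=[0.4460 -0.1330; 0.1007 0.5245]  nu=[-4.1410, 0.3803]  x^+=[-0.3313, -1.0778]  P^+=[0.2081 -0.0120; -0.0120 0.2333]
step 4: x^-=[-0.2659, -0.9245]  P^-=[0.3932 -0.0415; -0.0415 0.5129]  S=[0.8646 -0.0013; -0.0013 1.0028]  K=[0.4427 -0.1310; 0.1011 0.5211]  nu=[2.5470, -0.2366]  x^+=[0.8926, -0.7903]  P^+=[0.2065 -0.0115; -0.0115 0.2319]

P_post[1,1] = 0.2319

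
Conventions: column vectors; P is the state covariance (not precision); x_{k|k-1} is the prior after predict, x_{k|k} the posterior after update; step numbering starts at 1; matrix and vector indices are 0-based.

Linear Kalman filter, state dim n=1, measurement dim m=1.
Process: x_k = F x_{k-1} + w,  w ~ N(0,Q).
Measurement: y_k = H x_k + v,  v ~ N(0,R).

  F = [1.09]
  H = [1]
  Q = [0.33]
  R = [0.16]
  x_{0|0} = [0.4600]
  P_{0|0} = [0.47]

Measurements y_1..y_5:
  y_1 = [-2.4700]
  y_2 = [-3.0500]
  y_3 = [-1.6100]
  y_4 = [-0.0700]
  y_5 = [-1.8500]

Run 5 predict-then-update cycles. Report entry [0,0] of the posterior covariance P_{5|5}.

step 1: x^-=[0.5014]  P^-=[0.8884]  S=[1.0484]  K=[0.8474]  nu=[-2.9714]  x^+=[-2.0165]  P^+=[0.1356]
step 2: x^-=[-2.1980]  P^-=[0.4911]  S=[0.6511]  K=[0.7543]  nu=[-0.8520]  x^+=[-2.8406]  P^+=[0.1207]
step 3: x^-=[-3.0963]  P^-=[0.4734]  S=[0.6334]  K=[0.7474]  nu=[1.4863]  x^+=[-1.9855]  P^+=[0.1196]
step 4: x^-=[-2.1641]  P^-=[0.4721]  S=[0.6321]  K=[0.7469]  nu=[2.0941]  x^+=[-0.6001]  P^+=[0.1195]
step 5: x^-=[-0.6541]  P^-=[0.4720]  S=[0.6320]  K=[0.7468]  nu=[-1.1959]  x^+=[-1.5472]  P^+=[0.1195]

P_post[0,0] = 0.1195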